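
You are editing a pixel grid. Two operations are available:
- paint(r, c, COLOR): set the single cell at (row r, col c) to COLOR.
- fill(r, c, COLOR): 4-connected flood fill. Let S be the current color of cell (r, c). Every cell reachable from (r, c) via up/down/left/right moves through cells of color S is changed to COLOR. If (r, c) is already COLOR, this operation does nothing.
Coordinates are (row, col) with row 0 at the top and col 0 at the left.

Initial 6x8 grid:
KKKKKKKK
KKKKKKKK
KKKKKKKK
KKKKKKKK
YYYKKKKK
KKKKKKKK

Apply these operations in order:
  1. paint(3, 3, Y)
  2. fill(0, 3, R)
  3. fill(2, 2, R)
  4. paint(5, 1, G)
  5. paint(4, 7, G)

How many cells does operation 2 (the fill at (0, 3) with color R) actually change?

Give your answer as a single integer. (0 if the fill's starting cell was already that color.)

After op 1 paint(3,3,Y):
KKKKKKKK
KKKKKKKK
KKKKKKKK
KKKYKKKK
YYYKKKKK
KKKKKKKK
After op 2 fill(0,3,R) [44 cells changed]:
RRRRRRRR
RRRRRRRR
RRRRRRRR
RRRYRRRR
YYYRRRRR
RRRRRRRR

Answer: 44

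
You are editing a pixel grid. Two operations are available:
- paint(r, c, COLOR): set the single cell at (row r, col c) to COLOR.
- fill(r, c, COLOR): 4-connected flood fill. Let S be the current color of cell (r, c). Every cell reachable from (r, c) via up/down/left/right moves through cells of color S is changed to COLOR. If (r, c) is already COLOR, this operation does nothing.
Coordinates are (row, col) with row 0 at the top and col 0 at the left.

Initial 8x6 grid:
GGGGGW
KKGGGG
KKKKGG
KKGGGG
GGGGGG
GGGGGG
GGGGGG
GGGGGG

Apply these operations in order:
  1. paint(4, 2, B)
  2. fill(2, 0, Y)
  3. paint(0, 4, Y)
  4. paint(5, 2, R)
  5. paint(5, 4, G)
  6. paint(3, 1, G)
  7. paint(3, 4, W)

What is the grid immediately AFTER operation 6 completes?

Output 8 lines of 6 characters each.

After op 1 paint(4,2,B):
GGGGGW
KKGGGG
KKKKGG
KKGGGG
GGBGGG
GGGGGG
GGGGGG
GGGGGG
After op 2 fill(2,0,Y) [8 cells changed]:
GGGGGW
YYGGGG
YYYYGG
YYGGGG
GGBGGG
GGGGGG
GGGGGG
GGGGGG
After op 3 paint(0,4,Y):
GGGGYW
YYGGGG
YYYYGG
YYGGGG
GGBGGG
GGGGGG
GGGGGG
GGGGGG
After op 4 paint(5,2,R):
GGGGYW
YYGGGG
YYYYGG
YYGGGG
GGBGGG
GGRGGG
GGGGGG
GGGGGG
After op 5 paint(5,4,G):
GGGGYW
YYGGGG
YYYYGG
YYGGGG
GGBGGG
GGRGGG
GGGGGG
GGGGGG
After op 6 paint(3,1,G):
GGGGYW
YYGGGG
YYYYGG
YGGGGG
GGBGGG
GGRGGG
GGGGGG
GGGGGG

Answer: GGGGYW
YYGGGG
YYYYGG
YGGGGG
GGBGGG
GGRGGG
GGGGGG
GGGGGG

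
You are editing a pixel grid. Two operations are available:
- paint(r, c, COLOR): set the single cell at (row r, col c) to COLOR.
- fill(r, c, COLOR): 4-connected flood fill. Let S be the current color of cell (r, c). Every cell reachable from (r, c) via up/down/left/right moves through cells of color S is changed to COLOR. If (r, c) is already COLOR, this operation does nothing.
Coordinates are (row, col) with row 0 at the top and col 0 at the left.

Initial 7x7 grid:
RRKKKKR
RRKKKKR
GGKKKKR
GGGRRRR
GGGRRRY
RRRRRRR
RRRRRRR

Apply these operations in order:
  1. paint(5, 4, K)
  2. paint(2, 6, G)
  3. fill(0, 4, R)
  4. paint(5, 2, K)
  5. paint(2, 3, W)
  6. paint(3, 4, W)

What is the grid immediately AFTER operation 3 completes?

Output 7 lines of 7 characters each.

After op 1 paint(5,4,K):
RRKKKKR
RRKKKKR
GGKKKKR
GGGRRRR
GGGRRRY
RRRRKRR
RRRRRRR
After op 2 paint(2,6,G):
RRKKKKR
RRKKKKR
GGKKKKG
GGGRRRR
GGGRRRY
RRRRKRR
RRRRRRR
After op 3 fill(0,4,R) [12 cells changed]:
RRRRRRR
RRRRRRR
GGRRRRG
GGGRRRR
GGGRRRY
RRRRKRR
RRRRRRR

Answer: RRRRRRR
RRRRRRR
GGRRRRG
GGGRRRR
GGGRRRY
RRRRKRR
RRRRRRR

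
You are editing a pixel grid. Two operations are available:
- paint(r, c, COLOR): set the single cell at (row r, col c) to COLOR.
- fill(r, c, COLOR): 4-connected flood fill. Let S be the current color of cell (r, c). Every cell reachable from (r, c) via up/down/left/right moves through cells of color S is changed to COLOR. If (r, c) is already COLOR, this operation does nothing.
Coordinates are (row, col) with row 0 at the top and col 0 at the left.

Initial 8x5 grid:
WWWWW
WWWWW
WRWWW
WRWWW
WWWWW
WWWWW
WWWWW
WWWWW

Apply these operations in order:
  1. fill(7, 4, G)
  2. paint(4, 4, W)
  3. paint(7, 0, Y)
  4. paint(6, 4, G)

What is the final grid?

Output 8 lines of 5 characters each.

Answer: GGGGG
GGGGG
GRGGG
GRGGG
GGGGW
GGGGG
GGGGG
YGGGG

Derivation:
After op 1 fill(7,4,G) [38 cells changed]:
GGGGG
GGGGG
GRGGG
GRGGG
GGGGG
GGGGG
GGGGG
GGGGG
After op 2 paint(4,4,W):
GGGGG
GGGGG
GRGGG
GRGGG
GGGGW
GGGGG
GGGGG
GGGGG
After op 3 paint(7,0,Y):
GGGGG
GGGGG
GRGGG
GRGGG
GGGGW
GGGGG
GGGGG
YGGGG
After op 4 paint(6,4,G):
GGGGG
GGGGG
GRGGG
GRGGG
GGGGW
GGGGG
GGGGG
YGGGG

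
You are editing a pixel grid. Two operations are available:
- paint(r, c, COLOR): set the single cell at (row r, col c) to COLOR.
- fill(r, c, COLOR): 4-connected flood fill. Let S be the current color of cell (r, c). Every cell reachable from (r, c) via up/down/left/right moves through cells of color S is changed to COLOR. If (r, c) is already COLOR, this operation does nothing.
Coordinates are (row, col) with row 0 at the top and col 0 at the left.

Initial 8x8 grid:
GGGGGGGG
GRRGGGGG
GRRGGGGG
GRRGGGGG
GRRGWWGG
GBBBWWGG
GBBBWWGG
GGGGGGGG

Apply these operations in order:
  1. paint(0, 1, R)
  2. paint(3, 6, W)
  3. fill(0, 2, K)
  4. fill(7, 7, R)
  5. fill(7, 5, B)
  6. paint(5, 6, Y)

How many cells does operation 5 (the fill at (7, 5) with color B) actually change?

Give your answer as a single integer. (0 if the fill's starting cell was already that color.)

After op 1 paint(0,1,R):
GRGGGGGG
GRRGGGGG
GRRGGGGG
GRRGGGGG
GRRGWWGG
GBBBWWGG
GBBBWWGG
GGGGGGGG
After op 2 paint(3,6,W):
GRGGGGGG
GRRGGGGG
GRRGGGGG
GRRGGGWG
GRRGWWGG
GBBBWWGG
GBBBWWGG
GGGGGGGG
After op 3 fill(0,2,K) [42 cells changed]:
KRKKKKKK
KRRKKKKK
KRRKKKKK
KRRKKKWK
KRRKWWKK
KBBBWWKK
KBBBWWKK
KKKKKKKK
After op 4 fill(7,7,R) [42 cells changed]:
RRRRRRRR
RRRRRRRR
RRRRRRRR
RRRRRRWR
RRRRWWRR
RBBBWWRR
RBBBWWRR
RRRRRRRR
After op 5 fill(7,5,B) [51 cells changed]:
BBBBBBBB
BBBBBBBB
BBBBBBBB
BBBBBBWB
BBBBWWBB
BBBBWWBB
BBBBWWBB
BBBBBBBB

Answer: 51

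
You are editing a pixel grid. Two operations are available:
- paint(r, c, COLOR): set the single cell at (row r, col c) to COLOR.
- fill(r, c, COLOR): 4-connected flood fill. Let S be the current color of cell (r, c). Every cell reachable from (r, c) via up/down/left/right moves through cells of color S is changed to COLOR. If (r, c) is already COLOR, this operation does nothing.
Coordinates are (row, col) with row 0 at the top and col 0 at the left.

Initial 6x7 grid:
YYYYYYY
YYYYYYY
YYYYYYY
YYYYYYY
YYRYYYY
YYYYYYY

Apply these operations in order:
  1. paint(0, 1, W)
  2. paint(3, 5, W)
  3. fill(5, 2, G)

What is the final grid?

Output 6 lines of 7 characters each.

After op 1 paint(0,1,W):
YWYYYYY
YYYYYYY
YYYYYYY
YYYYYYY
YYRYYYY
YYYYYYY
After op 2 paint(3,5,W):
YWYYYYY
YYYYYYY
YYYYYYY
YYYYYWY
YYRYYYY
YYYYYYY
After op 3 fill(5,2,G) [39 cells changed]:
GWGGGGG
GGGGGGG
GGGGGGG
GGGGGWG
GGRGGGG
GGGGGGG

Answer: GWGGGGG
GGGGGGG
GGGGGGG
GGGGGWG
GGRGGGG
GGGGGGG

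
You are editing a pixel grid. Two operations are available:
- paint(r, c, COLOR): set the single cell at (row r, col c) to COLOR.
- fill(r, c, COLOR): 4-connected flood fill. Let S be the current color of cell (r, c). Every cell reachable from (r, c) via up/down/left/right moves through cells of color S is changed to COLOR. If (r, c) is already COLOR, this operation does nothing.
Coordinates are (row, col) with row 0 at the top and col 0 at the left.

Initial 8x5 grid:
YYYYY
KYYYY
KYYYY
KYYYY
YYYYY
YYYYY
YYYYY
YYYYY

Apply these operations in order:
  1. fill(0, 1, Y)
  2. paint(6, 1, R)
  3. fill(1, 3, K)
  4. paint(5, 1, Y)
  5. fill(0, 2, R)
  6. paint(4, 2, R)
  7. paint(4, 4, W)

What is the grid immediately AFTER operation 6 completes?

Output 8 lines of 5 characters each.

Answer: RRRRR
RRRRR
RRRRR
RRRRR
RRRRR
RYRRR
RRRRR
RRRRR

Derivation:
After op 1 fill(0,1,Y) [0 cells changed]:
YYYYY
KYYYY
KYYYY
KYYYY
YYYYY
YYYYY
YYYYY
YYYYY
After op 2 paint(6,1,R):
YYYYY
KYYYY
KYYYY
KYYYY
YYYYY
YYYYY
YRYYY
YYYYY
After op 3 fill(1,3,K) [36 cells changed]:
KKKKK
KKKKK
KKKKK
KKKKK
KKKKK
KKKKK
KRKKK
KKKKK
After op 4 paint(5,1,Y):
KKKKK
KKKKK
KKKKK
KKKKK
KKKKK
KYKKK
KRKKK
KKKKK
After op 5 fill(0,2,R) [38 cells changed]:
RRRRR
RRRRR
RRRRR
RRRRR
RRRRR
RYRRR
RRRRR
RRRRR
After op 6 paint(4,2,R):
RRRRR
RRRRR
RRRRR
RRRRR
RRRRR
RYRRR
RRRRR
RRRRR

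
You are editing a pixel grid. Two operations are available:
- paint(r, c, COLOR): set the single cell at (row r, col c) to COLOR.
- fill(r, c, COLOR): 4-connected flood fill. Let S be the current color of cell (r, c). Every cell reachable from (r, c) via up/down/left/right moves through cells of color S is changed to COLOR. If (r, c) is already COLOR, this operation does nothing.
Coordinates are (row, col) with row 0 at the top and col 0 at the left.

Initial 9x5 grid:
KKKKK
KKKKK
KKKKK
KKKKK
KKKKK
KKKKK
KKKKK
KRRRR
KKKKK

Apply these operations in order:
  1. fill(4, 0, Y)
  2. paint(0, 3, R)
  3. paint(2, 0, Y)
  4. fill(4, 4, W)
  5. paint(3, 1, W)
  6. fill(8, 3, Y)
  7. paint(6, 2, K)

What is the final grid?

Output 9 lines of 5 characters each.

Answer: YYYRY
YYYYY
YYYYY
YYYYY
YYYYY
YYYYY
YYKYY
YRRRR
YYYYY

Derivation:
After op 1 fill(4,0,Y) [41 cells changed]:
YYYYY
YYYYY
YYYYY
YYYYY
YYYYY
YYYYY
YYYYY
YRRRR
YYYYY
After op 2 paint(0,3,R):
YYYRY
YYYYY
YYYYY
YYYYY
YYYYY
YYYYY
YYYYY
YRRRR
YYYYY
After op 3 paint(2,0,Y):
YYYRY
YYYYY
YYYYY
YYYYY
YYYYY
YYYYY
YYYYY
YRRRR
YYYYY
After op 4 fill(4,4,W) [40 cells changed]:
WWWRW
WWWWW
WWWWW
WWWWW
WWWWW
WWWWW
WWWWW
WRRRR
WWWWW
After op 5 paint(3,1,W):
WWWRW
WWWWW
WWWWW
WWWWW
WWWWW
WWWWW
WWWWW
WRRRR
WWWWW
After op 6 fill(8,3,Y) [40 cells changed]:
YYYRY
YYYYY
YYYYY
YYYYY
YYYYY
YYYYY
YYYYY
YRRRR
YYYYY
After op 7 paint(6,2,K):
YYYRY
YYYYY
YYYYY
YYYYY
YYYYY
YYYYY
YYKYY
YRRRR
YYYYY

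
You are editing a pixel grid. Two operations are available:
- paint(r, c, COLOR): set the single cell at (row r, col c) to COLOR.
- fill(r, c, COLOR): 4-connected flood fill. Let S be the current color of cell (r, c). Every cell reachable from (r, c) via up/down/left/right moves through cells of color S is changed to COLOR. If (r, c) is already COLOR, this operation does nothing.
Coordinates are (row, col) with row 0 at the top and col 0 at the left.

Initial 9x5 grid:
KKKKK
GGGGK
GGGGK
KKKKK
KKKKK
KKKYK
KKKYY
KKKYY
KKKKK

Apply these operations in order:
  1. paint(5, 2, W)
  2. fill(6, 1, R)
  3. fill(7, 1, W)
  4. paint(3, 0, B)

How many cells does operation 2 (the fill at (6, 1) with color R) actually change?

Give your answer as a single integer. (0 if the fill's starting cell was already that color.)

Answer: 31

Derivation:
After op 1 paint(5,2,W):
KKKKK
GGGGK
GGGGK
KKKKK
KKKKK
KKWYK
KKKYY
KKKYY
KKKKK
After op 2 fill(6,1,R) [31 cells changed]:
RRRRR
GGGGR
GGGGR
RRRRR
RRRRR
RRWYR
RRRYY
RRRYY
RRRRR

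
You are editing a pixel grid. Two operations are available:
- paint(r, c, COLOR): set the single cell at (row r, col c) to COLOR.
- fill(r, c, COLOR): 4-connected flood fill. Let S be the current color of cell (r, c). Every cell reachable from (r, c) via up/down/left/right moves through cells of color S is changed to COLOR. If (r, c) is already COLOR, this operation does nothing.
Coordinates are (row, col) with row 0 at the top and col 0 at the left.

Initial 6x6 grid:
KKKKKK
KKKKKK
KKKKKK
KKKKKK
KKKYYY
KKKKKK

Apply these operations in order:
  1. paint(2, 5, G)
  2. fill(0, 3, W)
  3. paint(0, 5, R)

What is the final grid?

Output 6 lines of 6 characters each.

After op 1 paint(2,5,G):
KKKKKK
KKKKKK
KKKKKG
KKKKKK
KKKYYY
KKKKKK
After op 2 fill(0,3,W) [32 cells changed]:
WWWWWW
WWWWWW
WWWWWG
WWWWWW
WWWYYY
WWWWWW
After op 3 paint(0,5,R):
WWWWWR
WWWWWW
WWWWWG
WWWWWW
WWWYYY
WWWWWW

Answer: WWWWWR
WWWWWW
WWWWWG
WWWWWW
WWWYYY
WWWWWW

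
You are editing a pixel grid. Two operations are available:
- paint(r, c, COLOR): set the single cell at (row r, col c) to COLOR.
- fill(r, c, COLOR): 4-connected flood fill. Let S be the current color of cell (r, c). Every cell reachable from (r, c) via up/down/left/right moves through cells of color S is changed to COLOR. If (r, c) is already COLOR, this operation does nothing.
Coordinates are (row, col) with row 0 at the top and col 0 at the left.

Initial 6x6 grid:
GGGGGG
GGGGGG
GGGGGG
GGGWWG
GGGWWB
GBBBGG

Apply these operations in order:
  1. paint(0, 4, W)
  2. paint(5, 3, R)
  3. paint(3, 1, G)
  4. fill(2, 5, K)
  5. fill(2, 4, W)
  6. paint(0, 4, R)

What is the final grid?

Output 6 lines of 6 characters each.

Answer: WWWWRW
WWWWWW
WWWWWW
WWWWWW
WWWWWB
WBBRGG

Derivation:
After op 1 paint(0,4,W):
GGGGWG
GGGGGG
GGGGGG
GGGWWG
GGGWWB
GBBBGG
After op 2 paint(5,3,R):
GGGGWG
GGGGGG
GGGGGG
GGGWWG
GGGWWB
GBBRGG
After op 3 paint(3,1,G):
GGGGWG
GGGGGG
GGGGGG
GGGWWG
GGGWWB
GBBRGG
After op 4 fill(2,5,K) [25 cells changed]:
KKKKWK
KKKKKK
KKKKKK
KKKWWK
KKKWWB
KBBRGG
After op 5 fill(2,4,W) [25 cells changed]:
WWWWWW
WWWWWW
WWWWWW
WWWWWW
WWWWWB
WBBRGG
After op 6 paint(0,4,R):
WWWWRW
WWWWWW
WWWWWW
WWWWWW
WWWWWB
WBBRGG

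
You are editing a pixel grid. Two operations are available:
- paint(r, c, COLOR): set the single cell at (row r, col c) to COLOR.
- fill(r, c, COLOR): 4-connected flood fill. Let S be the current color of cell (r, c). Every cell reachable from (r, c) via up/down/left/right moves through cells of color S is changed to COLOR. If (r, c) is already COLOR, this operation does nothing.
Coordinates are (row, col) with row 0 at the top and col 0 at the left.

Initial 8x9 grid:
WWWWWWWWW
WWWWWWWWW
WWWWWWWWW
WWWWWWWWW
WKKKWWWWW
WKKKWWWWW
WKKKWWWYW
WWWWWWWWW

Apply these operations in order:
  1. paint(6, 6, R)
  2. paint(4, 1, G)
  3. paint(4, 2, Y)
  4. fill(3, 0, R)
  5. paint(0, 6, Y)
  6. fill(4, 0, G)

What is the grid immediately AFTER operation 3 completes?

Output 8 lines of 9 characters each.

Answer: WWWWWWWWW
WWWWWWWWW
WWWWWWWWW
WWWWWWWWW
WGYKWWWWW
WKKKWWWWW
WKKKWWRYW
WWWWWWWWW

Derivation:
After op 1 paint(6,6,R):
WWWWWWWWW
WWWWWWWWW
WWWWWWWWW
WWWWWWWWW
WKKKWWWWW
WKKKWWWWW
WKKKWWRYW
WWWWWWWWW
After op 2 paint(4,1,G):
WWWWWWWWW
WWWWWWWWW
WWWWWWWWW
WWWWWWWWW
WGKKWWWWW
WKKKWWWWW
WKKKWWRYW
WWWWWWWWW
After op 3 paint(4,2,Y):
WWWWWWWWW
WWWWWWWWW
WWWWWWWWW
WWWWWWWWW
WGYKWWWWW
WKKKWWWWW
WKKKWWRYW
WWWWWWWWW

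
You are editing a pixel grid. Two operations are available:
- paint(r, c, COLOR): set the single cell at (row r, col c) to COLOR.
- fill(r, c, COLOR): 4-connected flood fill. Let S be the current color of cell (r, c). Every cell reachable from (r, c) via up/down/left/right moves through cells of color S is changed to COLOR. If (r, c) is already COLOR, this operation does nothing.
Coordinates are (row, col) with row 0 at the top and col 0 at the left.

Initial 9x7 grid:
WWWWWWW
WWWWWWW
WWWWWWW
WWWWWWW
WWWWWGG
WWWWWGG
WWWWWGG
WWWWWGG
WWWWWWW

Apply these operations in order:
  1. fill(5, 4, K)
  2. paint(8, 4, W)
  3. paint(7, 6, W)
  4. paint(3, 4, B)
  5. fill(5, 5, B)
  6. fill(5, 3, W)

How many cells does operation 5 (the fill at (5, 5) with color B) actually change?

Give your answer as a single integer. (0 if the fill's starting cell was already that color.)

After op 1 fill(5,4,K) [55 cells changed]:
KKKKKKK
KKKKKKK
KKKKKKK
KKKKKKK
KKKKKGG
KKKKKGG
KKKKKGG
KKKKKGG
KKKKKKK
After op 2 paint(8,4,W):
KKKKKKK
KKKKKKK
KKKKKKK
KKKKKKK
KKKKKGG
KKKKKGG
KKKKKGG
KKKKKGG
KKKKWKK
After op 3 paint(7,6,W):
KKKKKKK
KKKKKKK
KKKKKKK
KKKKKKK
KKKKKGG
KKKKKGG
KKKKKGG
KKKKKGW
KKKKWKK
After op 4 paint(3,4,B):
KKKKKKK
KKKKKKK
KKKKKKK
KKKKBKK
KKKKKGG
KKKKKGG
KKKKKGG
KKKKKGW
KKKKWKK
After op 5 fill(5,5,B) [7 cells changed]:
KKKKKKK
KKKKKKK
KKKKKKK
KKKKBKK
KKKKKBB
KKKKKBB
KKKKKBB
KKKKKBW
KKKKWKK

Answer: 7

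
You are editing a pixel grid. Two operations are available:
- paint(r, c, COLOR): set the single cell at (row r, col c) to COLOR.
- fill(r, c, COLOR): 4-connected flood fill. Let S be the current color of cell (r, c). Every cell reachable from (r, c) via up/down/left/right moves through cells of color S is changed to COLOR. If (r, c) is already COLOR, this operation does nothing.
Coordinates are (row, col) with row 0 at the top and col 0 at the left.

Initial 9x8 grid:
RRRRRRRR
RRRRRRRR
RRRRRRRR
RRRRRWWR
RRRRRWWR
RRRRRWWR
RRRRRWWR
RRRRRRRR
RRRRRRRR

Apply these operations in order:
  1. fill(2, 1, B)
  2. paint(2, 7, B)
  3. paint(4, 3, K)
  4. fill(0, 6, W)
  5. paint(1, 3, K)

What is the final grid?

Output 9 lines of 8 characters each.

Answer: WWWWWWWW
WWWKWWWW
WWWWWWWW
WWWWWWWW
WWWKWWWW
WWWWWWWW
WWWWWWWW
WWWWWWWW
WWWWWWWW

Derivation:
After op 1 fill(2,1,B) [64 cells changed]:
BBBBBBBB
BBBBBBBB
BBBBBBBB
BBBBBWWB
BBBBBWWB
BBBBBWWB
BBBBBWWB
BBBBBBBB
BBBBBBBB
After op 2 paint(2,7,B):
BBBBBBBB
BBBBBBBB
BBBBBBBB
BBBBBWWB
BBBBBWWB
BBBBBWWB
BBBBBWWB
BBBBBBBB
BBBBBBBB
After op 3 paint(4,3,K):
BBBBBBBB
BBBBBBBB
BBBBBBBB
BBBBBWWB
BBBKBWWB
BBBBBWWB
BBBBBWWB
BBBBBBBB
BBBBBBBB
After op 4 fill(0,6,W) [63 cells changed]:
WWWWWWWW
WWWWWWWW
WWWWWWWW
WWWWWWWW
WWWKWWWW
WWWWWWWW
WWWWWWWW
WWWWWWWW
WWWWWWWW
After op 5 paint(1,3,K):
WWWWWWWW
WWWKWWWW
WWWWWWWW
WWWWWWWW
WWWKWWWW
WWWWWWWW
WWWWWWWW
WWWWWWWW
WWWWWWWW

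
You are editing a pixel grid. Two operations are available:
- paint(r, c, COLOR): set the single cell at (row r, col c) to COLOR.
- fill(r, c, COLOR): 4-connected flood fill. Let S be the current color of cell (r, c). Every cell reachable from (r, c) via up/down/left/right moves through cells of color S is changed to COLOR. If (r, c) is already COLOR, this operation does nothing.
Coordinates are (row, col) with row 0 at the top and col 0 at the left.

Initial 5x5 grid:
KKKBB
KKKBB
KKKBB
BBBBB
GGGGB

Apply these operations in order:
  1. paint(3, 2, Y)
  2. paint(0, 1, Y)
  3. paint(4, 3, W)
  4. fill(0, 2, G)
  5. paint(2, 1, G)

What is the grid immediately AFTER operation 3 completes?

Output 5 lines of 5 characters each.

Answer: KYKBB
KKKBB
KKKBB
BBYBB
GGGWB

Derivation:
After op 1 paint(3,2,Y):
KKKBB
KKKBB
KKKBB
BBYBB
GGGGB
After op 2 paint(0,1,Y):
KYKBB
KKKBB
KKKBB
BBYBB
GGGGB
After op 3 paint(4,3,W):
KYKBB
KKKBB
KKKBB
BBYBB
GGGWB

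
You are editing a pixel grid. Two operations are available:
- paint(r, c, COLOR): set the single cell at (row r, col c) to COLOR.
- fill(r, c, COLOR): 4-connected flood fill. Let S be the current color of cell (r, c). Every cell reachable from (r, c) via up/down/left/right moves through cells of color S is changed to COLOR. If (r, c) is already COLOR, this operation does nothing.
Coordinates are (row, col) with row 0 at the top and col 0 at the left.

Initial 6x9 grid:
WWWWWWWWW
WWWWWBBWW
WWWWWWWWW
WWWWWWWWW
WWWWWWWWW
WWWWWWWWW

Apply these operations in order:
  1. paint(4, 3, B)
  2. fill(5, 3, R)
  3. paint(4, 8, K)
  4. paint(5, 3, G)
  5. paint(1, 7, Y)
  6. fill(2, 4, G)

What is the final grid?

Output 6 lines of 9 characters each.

After op 1 paint(4,3,B):
WWWWWWWWW
WWWWWBBWW
WWWWWWWWW
WWWWWWWWW
WWWBWWWWW
WWWWWWWWW
After op 2 fill(5,3,R) [51 cells changed]:
RRRRRRRRR
RRRRRBBRR
RRRRRRRRR
RRRRRRRRR
RRRBRRRRR
RRRRRRRRR
After op 3 paint(4,8,K):
RRRRRRRRR
RRRRRBBRR
RRRRRRRRR
RRRRRRRRR
RRRBRRRRK
RRRRRRRRR
After op 4 paint(5,3,G):
RRRRRRRRR
RRRRRBBRR
RRRRRRRRR
RRRRRRRRR
RRRBRRRRK
RRRGRRRRR
After op 5 paint(1,7,Y):
RRRRRRRRR
RRRRRBBYR
RRRRRRRRR
RRRRRRRRR
RRRBRRRRK
RRRGRRRRR
After op 6 fill(2,4,G) [48 cells changed]:
GGGGGGGGG
GGGGGBBYG
GGGGGGGGG
GGGGGGGGG
GGGBGGGGK
GGGGGGGGG

Answer: GGGGGGGGG
GGGGGBBYG
GGGGGGGGG
GGGGGGGGG
GGGBGGGGK
GGGGGGGGG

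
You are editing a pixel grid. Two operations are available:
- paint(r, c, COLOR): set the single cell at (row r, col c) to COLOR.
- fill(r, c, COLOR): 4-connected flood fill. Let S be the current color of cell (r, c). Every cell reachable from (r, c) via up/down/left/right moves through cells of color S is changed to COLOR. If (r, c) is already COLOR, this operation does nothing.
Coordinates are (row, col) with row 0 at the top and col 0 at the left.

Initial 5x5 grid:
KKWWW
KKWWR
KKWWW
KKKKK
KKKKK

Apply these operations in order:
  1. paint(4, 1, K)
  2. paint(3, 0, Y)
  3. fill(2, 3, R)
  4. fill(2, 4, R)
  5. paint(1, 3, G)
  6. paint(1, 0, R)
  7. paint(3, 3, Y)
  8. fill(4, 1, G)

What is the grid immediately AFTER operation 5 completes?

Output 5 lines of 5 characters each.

Answer: KKRRR
KKRGR
KKRRR
YKKKK
KKKKK

Derivation:
After op 1 paint(4,1,K):
KKWWW
KKWWR
KKWWW
KKKKK
KKKKK
After op 2 paint(3,0,Y):
KKWWW
KKWWR
KKWWW
YKKKK
KKKKK
After op 3 fill(2,3,R) [8 cells changed]:
KKRRR
KKRRR
KKRRR
YKKKK
KKKKK
After op 4 fill(2,4,R) [0 cells changed]:
KKRRR
KKRRR
KKRRR
YKKKK
KKKKK
After op 5 paint(1,3,G):
KKRRR
KKRGR
KKRRR
YKKKK
KKKKK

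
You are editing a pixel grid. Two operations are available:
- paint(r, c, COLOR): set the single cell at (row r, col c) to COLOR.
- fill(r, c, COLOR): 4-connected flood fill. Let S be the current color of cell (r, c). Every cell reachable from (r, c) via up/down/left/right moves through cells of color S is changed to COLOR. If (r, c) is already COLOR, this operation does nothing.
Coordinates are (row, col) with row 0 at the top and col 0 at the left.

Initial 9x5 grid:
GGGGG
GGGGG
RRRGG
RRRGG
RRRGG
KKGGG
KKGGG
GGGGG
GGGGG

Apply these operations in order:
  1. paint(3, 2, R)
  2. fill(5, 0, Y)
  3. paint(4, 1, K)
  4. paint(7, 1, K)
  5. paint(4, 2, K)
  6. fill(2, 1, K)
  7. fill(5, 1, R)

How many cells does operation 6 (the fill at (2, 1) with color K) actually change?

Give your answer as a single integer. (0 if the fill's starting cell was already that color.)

Answer: 7

Derivation:
After op 1 paint(3,2,R):
GGGGG
GGGGG
RRRGG
RRRGG
RRRGG
KKGGG
KKGGG
GGGGG
GGGGG
After op 2 fill(5,0,Y) [4 cells changed]:
GGGGG
GGGGG
RRRGG
RRRGG
RRRGG
YYGGG
YYGGG
GGGGG
GGGGG
After op 3 paint(4,1,K):
GGGGG
GGGGG
RRRGG
RRRGG
RKRGG
YYGGG
YYGGG
GGGGG
GGGGG
After op 4 paint(7,1,K):
GGGGG
GGGGG
RRRGG
RRRGG
RKRGG
YYGGG
YYGGG
GKGGG
GGGGG
After op 5 paint(4,2,K):
GGGGG
GGGGG
RRRGG
RRRGG
RKKGG
YYGGG
YYGGG
GKGGG
GGGGG
After op 6 fill(2,1,K) [7 cells changed]:
GGGGG
GGGGG
KKKGG
KKKGG
KKKGG
YYGGG
YYGGG
GKGGG
GGGGG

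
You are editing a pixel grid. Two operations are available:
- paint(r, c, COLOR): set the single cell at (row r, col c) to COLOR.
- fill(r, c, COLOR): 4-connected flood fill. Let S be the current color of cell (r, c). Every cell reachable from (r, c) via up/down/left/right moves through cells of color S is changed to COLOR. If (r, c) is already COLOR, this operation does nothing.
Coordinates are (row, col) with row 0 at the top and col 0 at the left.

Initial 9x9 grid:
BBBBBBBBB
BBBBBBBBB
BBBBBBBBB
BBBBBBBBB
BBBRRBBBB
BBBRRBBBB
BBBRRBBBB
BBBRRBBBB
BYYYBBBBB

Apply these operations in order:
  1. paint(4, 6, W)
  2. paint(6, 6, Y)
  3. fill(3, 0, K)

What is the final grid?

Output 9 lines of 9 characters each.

Answer: KKKKKKKKK
KKKKKKKKK
KKKKKKKKK
KKKKKKKKK
KKKRRKWKK
KKKRRKKKK
KKKRRKYKK
KKKRRKKKK
KYYYKKKKK

Derivation:
After op 1 paint(4,6,W):
BBBBBBBBB
BBBBBBBBB
BBBBBBBBB
BBBBBBBBB
BBBRRBWBB
BBBRRBBBB
BBBRRBBBB
BBBRRBBBB
BYYYBBBBB
After op 2 paint(6,6,Y):
BBBBBBBBB
BBBBBBBBB
BBBBBBBBB
BBBBBBBBB
BBBRRBWBB
BBBRRBBBB
BBBRRBYBB
BBBRRBBBB
BYYYBBBBB
After op 3 fill(3,0,K) [68 cells changed]:
KKKKKKKKK
KKKKKKKKK
KKKKKKKKK
KKKKKKKKK
KKKRRKWKK
KKKRRKKKK
KKKRRKYKK
KKKRRKKKK
KYYYKKKKK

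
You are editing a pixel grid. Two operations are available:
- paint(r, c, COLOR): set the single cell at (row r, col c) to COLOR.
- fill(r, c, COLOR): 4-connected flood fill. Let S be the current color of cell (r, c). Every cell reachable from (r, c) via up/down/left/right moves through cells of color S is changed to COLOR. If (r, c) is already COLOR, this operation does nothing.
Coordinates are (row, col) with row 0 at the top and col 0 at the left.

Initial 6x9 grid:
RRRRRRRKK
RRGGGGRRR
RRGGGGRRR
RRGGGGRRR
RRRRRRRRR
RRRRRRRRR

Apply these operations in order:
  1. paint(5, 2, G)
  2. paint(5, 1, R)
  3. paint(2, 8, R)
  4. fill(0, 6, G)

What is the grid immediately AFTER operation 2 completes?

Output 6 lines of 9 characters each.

After op 1 paint(5,2,G):
RRRRRRRKK
RRGGGGRRR
RRGGGGRRR
RRGGGGRRR
RRRRRRRRR
RRGRRRRRR
After op 2 paint(5,1,R):
RRRRRRRKK
RRGGGGRRR
RRGGGGRRR
RRGGGGRRR
RRRRRRRRR
RRGRRRRRR

Answer: RRRRRRRKK
RRGGGGRRR
RRGGGGRRR
RRGGGGRRR
RRRRRRRRR
RRGRRRRRR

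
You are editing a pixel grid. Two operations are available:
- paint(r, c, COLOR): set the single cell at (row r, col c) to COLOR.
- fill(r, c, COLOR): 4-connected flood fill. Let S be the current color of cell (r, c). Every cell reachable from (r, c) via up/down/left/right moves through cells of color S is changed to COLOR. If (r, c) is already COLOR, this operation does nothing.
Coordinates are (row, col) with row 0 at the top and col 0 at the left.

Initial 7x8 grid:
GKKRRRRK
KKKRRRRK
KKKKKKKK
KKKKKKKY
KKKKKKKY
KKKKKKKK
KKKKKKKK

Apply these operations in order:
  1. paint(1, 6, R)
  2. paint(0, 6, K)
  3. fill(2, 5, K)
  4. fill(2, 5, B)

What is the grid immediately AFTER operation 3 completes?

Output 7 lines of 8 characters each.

After op 1 paint(1,6,R):
GKKRRRRK
KKKRRRRK
KKKKKKKK
KKKKKKKY
KKKKKKKY
KKKKKKKK
KKKKKKKK
After op 2 paint(0,6,K):
GKKRRRKK
KKKRRRRK
KKKKKKKK
KKKKKKKY
KKKKKKKY
KKKKKKKK
KKKKKKKK
After op 3 fill(2,5,K) [0 cells changed]:
GKKRRRKK
KKKRRRRK
KKKKKKKK
KKKKKKKY
KKKKKKKY
KKKKKKKK
KKKKKKKK

Answer: GKKRRRKK
KKKRRRRK
KKKKKKKK
KKKKKKKY
KKKKKKKY
KKKKKKKK
KKKKKKKK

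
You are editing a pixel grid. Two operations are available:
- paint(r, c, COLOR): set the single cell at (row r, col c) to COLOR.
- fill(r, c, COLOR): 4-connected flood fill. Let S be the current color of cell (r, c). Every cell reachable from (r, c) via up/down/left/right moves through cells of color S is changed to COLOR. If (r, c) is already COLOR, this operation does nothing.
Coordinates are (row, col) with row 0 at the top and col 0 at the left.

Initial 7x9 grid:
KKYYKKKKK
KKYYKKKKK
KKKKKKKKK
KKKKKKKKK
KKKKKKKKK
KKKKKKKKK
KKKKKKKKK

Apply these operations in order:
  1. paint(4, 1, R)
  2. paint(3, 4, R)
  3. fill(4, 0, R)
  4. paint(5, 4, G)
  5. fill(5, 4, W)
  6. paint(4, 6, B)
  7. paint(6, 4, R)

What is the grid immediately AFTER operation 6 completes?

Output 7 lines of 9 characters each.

After op 1 paint(4,1,R):
KKYYKKKKK
KKYYKKKKK
KKKKKKKKK
KKKKKKKKK
KRKKKKKKK
KKKKKKKKK
KKKKKKKKK
After op 2 paint(3,4,R):
KKYYKKKKK
KKYYKKKKK
KKKKKKKKK
KKKKRKKKK
KRKKKKKKK
KKKKKKKKK
KKKKKKKKK
After op 3 fill(4,0,R) [57 cells changed]:
RRYYRRRRR
RRYYRRRRR
RRRRRRRRR
RRRRRRRRR
RRRRRRRRR
RRRRRRRRR
RRRRRRRRR
After op 4 paint(5,4,G):
RRYYRRRRR
RRYYRRRRR
RRRRRRRRR
RRRRRRRRR
RRRRRRRRR
RRRRGRRRR
RRRRRRRRR
After op 5 fill(5,4,W) [1 cells changed]:
RRYYRRRRR
RRYYRRRRR
RRRRRRRRR
RRRRRRRRR
RRRRRRRRR
RRRRWRRRR
RRRRRRRRR
After op 6 paint(4,6,B):
RRYYRRRRR
RRYYRRRRR
RRRRRRRRR
RRRRRRRRR
RRRRRRBRR
RRRRWRRRR
RRRRRRRRR

Answer: RRYYRRRRR
RRYYRRRRR
RRRRRRRRR
RRRRRRRRR
RRRRRRBRR
RRRRWRRRR
RRRRRRRRR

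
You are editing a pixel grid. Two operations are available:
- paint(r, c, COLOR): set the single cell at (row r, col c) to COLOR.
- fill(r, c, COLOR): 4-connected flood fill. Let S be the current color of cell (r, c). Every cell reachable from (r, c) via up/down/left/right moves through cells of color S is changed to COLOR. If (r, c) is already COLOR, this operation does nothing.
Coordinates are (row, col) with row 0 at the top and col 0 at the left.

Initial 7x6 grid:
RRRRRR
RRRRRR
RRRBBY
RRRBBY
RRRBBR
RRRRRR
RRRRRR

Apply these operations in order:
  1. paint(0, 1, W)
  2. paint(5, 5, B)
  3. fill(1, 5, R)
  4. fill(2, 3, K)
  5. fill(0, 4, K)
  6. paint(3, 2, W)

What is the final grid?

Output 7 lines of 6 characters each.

After op 1 paint(0,1,W):
RWRRRR
RRRRRR
RRRBBY
RRRBBY
RRRBBR
RRRRRR
RRRRRR
After op 2 paint(5,5,B):
RWRRRR
RRRRRR
RRRBBY
RRRBBY
RRRBBR
RRRRRB
RRRRRR
After op 3 fill(1,5,R) [0 cells changed]:
RWRRRR
RRRRRR
RRRBBY
RRRBBY
RRRBBR
RRRRRB
RRRRRR
After op 4 fill(2,3,K) [6 cells changed]:
RWRRRR
RRRRRR
RRRKKY
RRRKKY
RRRKKR
RRRRRB
RRRRRR
After op 5 fill(0,4,K) [31 cells changed]:
KWKKKK
KKKKKK
KKKKKY
KKKKKY
KKKKKR
KKKKKB
KKKKKK
After op 6 paint(3,2,W):
KWKKKK
KKKKKK
KKKKKY
KKWKKY
KKKKKR
KKKKKB
KKKKKK

Answer: KWKKKK
KKKKKK
KKKKKY
KKWKKY
KKKKKR
KKKKKB
KKKKKK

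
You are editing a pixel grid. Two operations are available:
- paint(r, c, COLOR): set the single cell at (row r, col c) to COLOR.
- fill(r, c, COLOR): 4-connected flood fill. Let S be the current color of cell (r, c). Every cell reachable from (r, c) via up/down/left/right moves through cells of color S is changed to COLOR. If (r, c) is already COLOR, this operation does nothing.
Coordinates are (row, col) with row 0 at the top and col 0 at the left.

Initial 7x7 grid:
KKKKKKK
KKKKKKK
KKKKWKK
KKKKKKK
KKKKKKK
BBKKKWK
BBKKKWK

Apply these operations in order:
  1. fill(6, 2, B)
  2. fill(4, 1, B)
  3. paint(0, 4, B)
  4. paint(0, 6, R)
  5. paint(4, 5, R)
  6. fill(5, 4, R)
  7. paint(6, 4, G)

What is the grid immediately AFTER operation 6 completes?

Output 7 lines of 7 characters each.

After op 1 fill(6,2,B) [42 cells changed]:
BBBBBBB
BBBBBBB
BBBBWBB
BBBBBBB
BBBBBBB
BBBBBWB
BBBBBWB
After op 2 fill(4,1,B) [0 cells changed]:
BBBBBBB
BBBBBBB
BBBBWBB
BBBBBBB
BBBBBBB
BBBBBWB
BBBBBWB
After op 3 paint(0,4,B):
BBBBBBB
BBBBBBB
BBBBWBB
BBBBBBB
BBBBBBB
BBBBBWB
BBBBBWB
After op 4 paint(0,6,R):
BBBBBBR
BBBBBBB
BBBBWBB
BBBBBBB
BBBBBBB
BBBBBWB
BBBBBWB
After op 5 paint(4,5,R):
BBBBBBR
BBBBBBB
BBBBWBB
BBBBBBB
BBBBBRB
BBBBBWB
BBBBBWB
After op 6 fill(5,4,R) [44 cells changed]:
RRRRRRR
RRRRRRR
RRRRWRR
RRRRRRR
RRRRRRR
RRRRRWR
RRRRRWR

Answer: RRRRRRR
RRRRRRR
RRRRWRR
RRRRRRR
RRRRRRR
RRRRRWR
RRRRRWR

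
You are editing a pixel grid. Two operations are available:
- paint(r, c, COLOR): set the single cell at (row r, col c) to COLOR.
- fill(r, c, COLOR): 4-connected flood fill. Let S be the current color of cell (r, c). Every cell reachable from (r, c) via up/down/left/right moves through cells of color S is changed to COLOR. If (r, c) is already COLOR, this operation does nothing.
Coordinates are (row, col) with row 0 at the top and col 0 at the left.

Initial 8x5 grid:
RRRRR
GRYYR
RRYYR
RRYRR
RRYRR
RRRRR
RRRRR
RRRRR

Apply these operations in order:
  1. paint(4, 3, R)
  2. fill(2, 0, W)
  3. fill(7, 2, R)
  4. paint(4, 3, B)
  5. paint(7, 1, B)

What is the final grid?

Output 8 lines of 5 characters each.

After op 1 paint(4,3,R):
RRRRR
GRYYR
RRYYR
RRYRR
RRYRR
RRRRR
RRRRR
RRRRR
After op 2 fill(2,0,W) [33 cells changed]:
WWWWW
GWYYW
WWYYW
WWYWW
WWYWW
WWWWW
WWWWW
WWWWW
After op 3 fill(7,2,R) [33 cells changed]:
RRRRR
GRYYR
RRYYR
RRYRR
RRYRR
RRRRR
RRRRR
RRRRR
After op 4 paint(4,3,B):
RRRRR
GRYYR
RRYYR
RRYRR
RRYBR
RRRRR
RRRRR
RRRRR
After op 5 paint(7,1,B):
RRRRR
GRYYR
RRYYR
RRYRR
RRYBR
RRRRR
RRRRR
RBRRR

Answer: RRRRR
GRYYR
RRYYR
RRYRR
RRYBR
RRRRR
RRRRR
RBRRR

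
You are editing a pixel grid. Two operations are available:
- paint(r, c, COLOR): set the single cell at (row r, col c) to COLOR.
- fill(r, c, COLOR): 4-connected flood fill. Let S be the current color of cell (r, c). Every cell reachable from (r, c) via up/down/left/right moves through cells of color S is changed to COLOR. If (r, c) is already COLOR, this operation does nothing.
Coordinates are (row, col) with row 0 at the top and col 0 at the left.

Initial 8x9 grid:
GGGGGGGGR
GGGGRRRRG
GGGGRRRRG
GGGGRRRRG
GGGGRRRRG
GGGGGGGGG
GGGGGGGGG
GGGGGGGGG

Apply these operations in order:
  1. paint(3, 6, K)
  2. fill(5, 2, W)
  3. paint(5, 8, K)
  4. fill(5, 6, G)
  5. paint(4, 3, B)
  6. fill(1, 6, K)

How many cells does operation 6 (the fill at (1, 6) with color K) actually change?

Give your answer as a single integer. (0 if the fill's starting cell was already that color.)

Answer: 15

Derivation:
After op 1 paint(3,6,K):
GGGGGGGGR
GGGGRRRRG
GGGGRRRRG
GGGGRRKRG
GGGGRRRRG
GGGGGGGGG
GGGGGGGGG
GGGGGGGGG
After op 2 fill(5,2,W) [55 cells changed]:
WWWWWWWWR
WWWWRRRRW
WWWWRRRRW
WWWWRRKRW
WWWWRRRRW
WWWWWWWWW
WWWWWWWWW
WWWWWWWWW
After op 3 paint(5,8,K):
WWWWWWWWR
WWWWRRRRW
WWWWRRRRW
WWWWRRKRW
WWWWRRRRW
WWWWWWWWK
WWWWWWWWW
WWWWWWWWW
After op 4 fill(5,6,G) [50 cells changed]:
GGGGGGGGR
GGGGRRRRW
GGGGRRRRW
GGGGRRKRW
GGGGRRRRW
GGGGGGGGK
GGGGGGGGG
GGGGGGGGG
After op 5 paint(4,3,B):
GGGGGGGGR
GGGGRRRRW
GGGGRRRRW
GGGGRRKRW
GGGBRRRRW
GGGGGGGGK
GGGGGGGGG
GGGGGGGGG
After op 6 fill(1,6,K) [15 cells changed]:
GGGGGGGGR
GGGGKKKKW
GGGGKKKKW
GGGGKKKKW
GGGBKKKKW
GGGGGGGGK
GGGGGGGGG
GGGGGGGGG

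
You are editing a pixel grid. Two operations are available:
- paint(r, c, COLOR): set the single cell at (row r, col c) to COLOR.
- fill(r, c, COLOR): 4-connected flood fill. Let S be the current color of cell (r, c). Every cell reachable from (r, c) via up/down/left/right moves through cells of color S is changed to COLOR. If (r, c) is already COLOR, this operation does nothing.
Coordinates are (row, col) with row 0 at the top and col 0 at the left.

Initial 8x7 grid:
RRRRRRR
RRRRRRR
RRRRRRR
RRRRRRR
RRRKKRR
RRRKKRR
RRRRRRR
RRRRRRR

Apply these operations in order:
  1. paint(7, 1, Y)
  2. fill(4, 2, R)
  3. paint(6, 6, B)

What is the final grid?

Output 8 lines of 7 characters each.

Answer: RRRRRRR
RRRRRRR
RRRRRRR
RRRRRRR
RRRKKRR
RRRKKRR
RRRRRRB
RYRRRRR

Derivation:
After op 1 paint(7,1,Y):
RRRRRRR
RRRRRRR
RRRRRRR
RRRRRRR
RRRKKRR
RRRKKRR
RRRRRRR
RYRRRRR
After op 2 fill(4,2,R) [0 cells changed]:
RRRRRRR
RRRRRRR
RRRRRRR
RRRRRRR
RRRKKRR
RRRKKRR
RRRRRRR
RYRRRRR
After op 3 paint(6,6,B):
RRRRRRR
RRRRRRR
RRRRRRR
RRRRRRR
RRRKKRR
RRRKKRR
RRRRRRB
RYRRRRR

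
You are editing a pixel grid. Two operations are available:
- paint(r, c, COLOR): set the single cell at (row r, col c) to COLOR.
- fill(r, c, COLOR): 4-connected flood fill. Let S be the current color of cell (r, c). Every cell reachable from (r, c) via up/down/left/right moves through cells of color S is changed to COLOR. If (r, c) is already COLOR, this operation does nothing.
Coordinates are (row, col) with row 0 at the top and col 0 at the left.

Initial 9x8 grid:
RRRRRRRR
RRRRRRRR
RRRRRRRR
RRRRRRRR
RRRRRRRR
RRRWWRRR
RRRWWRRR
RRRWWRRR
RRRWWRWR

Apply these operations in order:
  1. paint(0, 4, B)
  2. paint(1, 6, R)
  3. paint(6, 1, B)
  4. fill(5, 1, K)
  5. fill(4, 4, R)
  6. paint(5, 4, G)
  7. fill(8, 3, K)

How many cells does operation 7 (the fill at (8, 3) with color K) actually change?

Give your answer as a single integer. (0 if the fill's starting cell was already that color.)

After op 1 paint(0,4,B):
RRRRBRRR
RRRRRRRR
RRRRRRRR
RRRRRRRR
RRRRRRRR
RRRWWRRR
RRRWWRRR
RRRWWRRR
RRRWWRWR
After op 2 paint(1,6,R):
RRRRBRRR
RRRRRRRR
RRRRRRRR
RRRRRRRR
RRRRRRRR
RRRWWRRR
RRRWWRRR
RRRWWRRR
RRRWWRWR
After op 3 paint(6,1,B):
RRRRBRRR
RRRRRRRR
RRRRRRRR
RRRRRRRR
RRRRRRRR
RRRWWRRR
RBRWWRRR
RRRWWRRR
RRRWWRWR
After op 4 fill(5,1,K) [61 cells changed]:
KKKKBKKK
KKKKKKKK
KKKKKKKK
KKKKKKKK
KKKKKKKK
KKKWWKKK
KBKWWKKK
KKKWWKKK
KKKWWKWK
After op 5 fill(4,4,R) [61 cells changed]:
RRRRBRRR
RRRRRRRR
RRRRRRRR
RRRRRRRR
RRRRRRRR
RRRWWRRR
RBRWWRRR
RRRWWRRR
RRRWWRWR
After op 6 paint(5,4,G):
RRRRBRRR
RRRRRRRR
RRRRRRRR
RRRRRRRR
RRRRRRRR
RRRWGRRR
RBRWWRRR
RRRWWRRR
RRRWWRWR
After op 7 fill(8,3,K) [7 cells changed]:
RRRRBRRR
RRRRRRRR
RRRRRRRR
RRRRRRRR
RRRRRRRR
RRRKGRRR
RBRKKRRR
RRRKKRRR
RRRKKRWR

Answer: 7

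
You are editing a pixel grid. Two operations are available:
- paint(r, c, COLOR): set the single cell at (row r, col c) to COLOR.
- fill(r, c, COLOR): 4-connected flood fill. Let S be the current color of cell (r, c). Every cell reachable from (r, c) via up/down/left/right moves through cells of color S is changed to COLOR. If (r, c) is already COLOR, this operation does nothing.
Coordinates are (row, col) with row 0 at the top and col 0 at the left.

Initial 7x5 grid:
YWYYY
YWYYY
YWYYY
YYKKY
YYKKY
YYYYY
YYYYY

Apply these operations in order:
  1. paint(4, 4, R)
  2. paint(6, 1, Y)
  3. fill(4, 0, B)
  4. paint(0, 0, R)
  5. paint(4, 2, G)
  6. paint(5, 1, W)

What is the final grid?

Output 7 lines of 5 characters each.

Answer: RWYYY
BWYYY
BWYYY
BBKKY
BBGKR
BWBBB
BBBBB

Derivation:
After op 1 paint(4,4,R):
YWYYY
YWYYY
YWYYY
YYKKY
YYKKR
YYYYY
YYYYY
After op 2 paint(6,1,Y):
YWYYY
YWYYY
YWYYY
YYKKY
YYKKR
YYYYY
YYYYY
After op 3 fill(4,0,B) [17 cells changed]:
BWYYY
BWYYY
BWYYY
BBKKY
BBKKR
BBBBB
BBBBB
After op 4 paint(0,0,R):
RWYYY
BWYYY
BWYYY
BBKKY
BBKKR
BBBBB
BBBBB
After op 5 paint(4,2,G):
RWYYY
BWYYY
BWYYY
BBKKY
BBGKR
BBBBB
BBBBB
After op 6 paint(5,1,W):
RWYYY
BWYYY
BWYYY
BBKKY
BBGKR
BWBBB
BBBBB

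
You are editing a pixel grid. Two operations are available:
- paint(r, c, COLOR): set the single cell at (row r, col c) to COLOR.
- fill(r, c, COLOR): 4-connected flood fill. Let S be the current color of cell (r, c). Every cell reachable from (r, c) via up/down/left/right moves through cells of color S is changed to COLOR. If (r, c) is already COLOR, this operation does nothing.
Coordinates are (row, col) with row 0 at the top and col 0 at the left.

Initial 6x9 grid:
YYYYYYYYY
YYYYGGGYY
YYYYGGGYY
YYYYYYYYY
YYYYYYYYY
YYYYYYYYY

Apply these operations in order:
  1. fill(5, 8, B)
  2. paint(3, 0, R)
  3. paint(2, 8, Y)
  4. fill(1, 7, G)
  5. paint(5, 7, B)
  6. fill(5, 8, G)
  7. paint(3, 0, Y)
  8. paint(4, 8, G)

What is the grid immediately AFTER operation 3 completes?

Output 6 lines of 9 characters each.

After op 1 fill(5,8,B) [48 cells changed]:
BBBBBBBBB
BBBBGGGBB
BBBBGGGBB
BBBBBBBBB
BBBBBBBBB
BBBBBBBBB
After op 2 paint(3,0,R):
BBBBBBBBB
BBBBGGGBB
BBBBGGGBB
RBBBBBBBB
BBBBBBBBB
BBBBBBBBB
After op 3 paint(2,8,Y):
BBBBBBBBB
BBBBGGGBB
BBBBGGGBY
RBBBBBBBB
BBBBBBBBB
BBBBBBBBB

Answer: BBBBBBBBB
BBBBGGGBB
BBBBGGGBY
RBBBBBBBB
BBBBBBBBB
BBBBBBBBB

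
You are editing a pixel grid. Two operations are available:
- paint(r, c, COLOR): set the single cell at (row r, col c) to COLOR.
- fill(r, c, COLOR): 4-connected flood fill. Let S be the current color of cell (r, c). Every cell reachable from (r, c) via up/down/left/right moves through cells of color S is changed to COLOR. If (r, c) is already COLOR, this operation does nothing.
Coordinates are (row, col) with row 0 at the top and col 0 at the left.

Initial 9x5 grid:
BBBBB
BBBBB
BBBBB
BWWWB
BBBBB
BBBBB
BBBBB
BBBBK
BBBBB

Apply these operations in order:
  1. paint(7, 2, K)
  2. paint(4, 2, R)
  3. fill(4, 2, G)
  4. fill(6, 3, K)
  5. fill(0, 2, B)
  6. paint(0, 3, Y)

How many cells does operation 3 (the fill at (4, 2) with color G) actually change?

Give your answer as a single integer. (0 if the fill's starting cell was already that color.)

Answer: 1

Derivation:
After op 1 paint(7,2,K):
BBBBB
BBBBB
BBBBB
BWWWB
BBBBB
BBBBB
BBBBB
BBKBK
BBBBB
After op 2 paint(4,2,R):
BBBBB
BBBBB
BBBBB
BWWWB
BBRBB
BBBBB
BBBBB
BBKBK
BBBBB
After op 3 fill(4,2,G) [1 cells changed]:
BBBBB
BBBBB
BBBBB
BWWWB
BBGBB
BBBBB
BBBBB
BBKBK
BBBBB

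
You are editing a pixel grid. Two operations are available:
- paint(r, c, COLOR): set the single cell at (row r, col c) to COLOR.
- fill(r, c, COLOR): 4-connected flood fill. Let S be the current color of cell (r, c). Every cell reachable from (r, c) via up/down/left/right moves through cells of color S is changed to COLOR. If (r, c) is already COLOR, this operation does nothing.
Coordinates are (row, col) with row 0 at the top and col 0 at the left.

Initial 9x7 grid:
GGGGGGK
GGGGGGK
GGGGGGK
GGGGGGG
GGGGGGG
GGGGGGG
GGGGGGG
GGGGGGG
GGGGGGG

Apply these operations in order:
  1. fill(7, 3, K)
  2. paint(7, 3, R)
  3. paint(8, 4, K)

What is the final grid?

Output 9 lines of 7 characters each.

After op 1 fill(7,3,K) [60 cells changed]:
KKKKKKK
KKKKKKK
KKKKKKK
KKKKKKK
KKKKKKK
KKKKKKK
KKKKKKK
KKKKKKK
KKKKKKK
After op 2 paint(7,3,R):
KKKKKKK
KKKKKKK
KKKKKKK
KKKKKKK
KKKKKKK
KKKKKKK
KKKKKKK
KKKRKKK
KKKKKKK
After op 3 paint(8,4,K):
KKKKKKK
KKKKKKK
KKKKKKK
KKKKKKK
KKKKKKK
KKKKKKK
KKKKKKK
KKKRKKK
KKKKKKK

Answer: KKKKKKK
KKKKKKK
KKKKKKK
KKKKKKK
KKKKKKK
KKKKKKK
KKKKKKK
KKKRKKK
KKKKKKK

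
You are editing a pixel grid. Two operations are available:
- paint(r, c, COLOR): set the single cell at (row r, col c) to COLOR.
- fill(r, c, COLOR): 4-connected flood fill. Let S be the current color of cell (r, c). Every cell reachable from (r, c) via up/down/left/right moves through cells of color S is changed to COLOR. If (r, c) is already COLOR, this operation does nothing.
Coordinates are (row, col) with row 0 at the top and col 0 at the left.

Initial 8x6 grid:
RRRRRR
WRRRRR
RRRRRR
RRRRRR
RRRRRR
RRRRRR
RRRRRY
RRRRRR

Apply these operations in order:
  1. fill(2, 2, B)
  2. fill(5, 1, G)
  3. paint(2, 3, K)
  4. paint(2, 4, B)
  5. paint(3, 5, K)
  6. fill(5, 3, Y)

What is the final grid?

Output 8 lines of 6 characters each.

After op 1 fill(2,2,B) [46 cells changed]:
BBBBBB
WBBBBB
BBBBBB
BBBBBB
BBBBBB
BBBBBB
BBBBBY
BBBBBB
After op 2 fill(5,1,G) [46 cells changed]:
GGGGGG
WGGGGG
GGGGGG
GGGGGG
GGGGGG
GGGGGG
GGGGGY
GGGGGG
After op 3 paint(2,3,K):
GGGGGG
WGGGGG
GGGKGG
GGGGGG
GGGGGG
GGGGGG
GGGGGY
GGGGGG
After op 4 paint(2,4,B):
GGGGGG
WGGGGG
GGGKBG
GGGGGG
GGGGGG
GGGGGG
GGGGGY
GGGGGG
After op 5 paint(3,5,K):
GGGGGG
WGGGGG
GGGKBG
GGGGGK
GGGGGG
GGGGGG
GGGGGY
GGGGGG
After op 6 fill(5,3,Y) [43 cells changed]:
YYYYYY
WYYYYY
YYYKBY
YYYYYK
YYYYYY
YYYYYY
YYYYYY
YYYYYY

Answer: YYYYYY
WYYYYY
YYYKBY
YYYYYK
YYYYYY
YYYYYY
YYYYYY
YYYYYY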